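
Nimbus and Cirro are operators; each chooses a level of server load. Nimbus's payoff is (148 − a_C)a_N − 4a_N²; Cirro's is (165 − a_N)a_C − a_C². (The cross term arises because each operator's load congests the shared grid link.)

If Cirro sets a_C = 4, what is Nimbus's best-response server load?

18

Expanding Nimbus's payoff: 148a_N − a_Ca_N − 4a_N².
∂π/∂a_N = 148 − a_C − 8a_N = 0, so a_N = 18.5 − 0.125a_C.
At a_C = 4: a_N = 18.5 − 0.125·4 = 18.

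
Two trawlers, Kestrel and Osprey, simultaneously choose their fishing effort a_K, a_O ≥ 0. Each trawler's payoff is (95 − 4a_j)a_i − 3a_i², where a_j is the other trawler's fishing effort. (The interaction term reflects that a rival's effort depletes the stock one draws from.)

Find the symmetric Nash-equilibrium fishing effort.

9.5

Kestrel's payoff is (95 − 4a_O)a_K − 3a_K².
∂π/∂a_K = 95 − 4a_O − 6a_K = 0, so a_K = 95/6 − (2/3)a_O.
Setting a_K = a_O in the reaction function: a_K = 95/6 − (2/3)a_K, so a_K = (95/6) / (5/3) = 9.5.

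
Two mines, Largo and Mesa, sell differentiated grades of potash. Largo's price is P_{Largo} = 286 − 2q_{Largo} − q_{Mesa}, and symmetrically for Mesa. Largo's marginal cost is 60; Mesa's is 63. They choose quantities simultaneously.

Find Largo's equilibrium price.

Mine Largo's profit: π = q_{Largo}(286 − 2q_{Largo} − q_{Mesa}) − 60q_{Largo}.
∂π/∂q_{Largo} = 226 − 4q_{Largo} − q_{Mesa} = 0 ⇒ q_{Largo} = 56.5 − 0.25q_{Mesa}.
Similarly q_{Mesa} = 55.75 − 0.25q_{Largo}.
Substituting the second reaction function into the first: q_{Largo} = 56.5 − 0.25(55.75 − 0.25q_{Largo}), which gives 0.9375q_{Largo} = 42.5625 ⇒ q_{Largo} = 45.4.
Then q_{Mesa} = 55.75 − 0.25·45.4 = 44.4.
P_{Largo} = 286 − 2·45.4 − 44.4 = 150.8.

150.8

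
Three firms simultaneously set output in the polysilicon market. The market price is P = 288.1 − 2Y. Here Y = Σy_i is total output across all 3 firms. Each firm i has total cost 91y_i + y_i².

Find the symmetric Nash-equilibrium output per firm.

19.71

A representative firm's profit is π_i = y_i(288.1 − 2Y) − 91y_i − y_i², with Y = y_i + Σ_{j≠i} y_j.
First-order condition: 197.1 − 6y_i − 2Σ_{j≠i} y_j = 0.
Imposing symmetry (y_j = y for all j) turns Σ_{j≠i} y_j into 2y, so 197.1 = 10y and y = 19.71.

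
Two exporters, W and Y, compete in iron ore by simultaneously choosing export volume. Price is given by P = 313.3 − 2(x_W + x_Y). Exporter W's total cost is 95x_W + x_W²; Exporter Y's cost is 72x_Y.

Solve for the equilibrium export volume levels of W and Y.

Exporter W's profit: π = x_W(313.3 − 2(x_W + x_Y)) − 95x_W − x_W².
∂π/∂x_W = 218.3 − 6x_W − 2x_Y = 0, so x_W = 2183/60 − (1/3)x_Y.
For Y: ∂π/∂x_Y = 241.3 − 4x_Y − 2x_W = 0 ⇒ x_Y = 60.325 − 0.5x_W.
Solving the two reaction functions simultaneously: (1 − (−1/3)(−0.5))x_W = 2183/60 − (1/3)·60.325, so (5/6)x_W = 16.275 and x_W = 19.53.
Then x_Y = 60.325 − 0.5·19.53 = 50.56.

19.53, 50.56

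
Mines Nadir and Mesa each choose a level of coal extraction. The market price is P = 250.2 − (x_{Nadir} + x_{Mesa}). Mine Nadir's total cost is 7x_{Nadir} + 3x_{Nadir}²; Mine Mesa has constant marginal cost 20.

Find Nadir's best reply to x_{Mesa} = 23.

Mine Nadir's profit: π = x_{Nadir}(250.2 − (x_{Nadir} + x_{Mesa})) − 7x_{Nadir} − 3x_{Nadir}².
∂π/∂x_{Nadir} = 243.2 − 8x_{Nadir} − x_{Mesa} = 0, so x_{Nadir} = 30.4 − 0.125x_{Mesa}.
At x_{Mesa} = 23: x_{Nadir} = 30.4 − 0.125·23 = 27.525.

27.525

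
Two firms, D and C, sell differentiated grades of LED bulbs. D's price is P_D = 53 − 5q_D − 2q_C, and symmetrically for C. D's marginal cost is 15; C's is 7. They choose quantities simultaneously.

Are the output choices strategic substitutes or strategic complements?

strategic substitutes

Firm D's profit: π = q_D(53 − 5q_D − 2q_C) − 15q_D.
∂π/∂q_D = 38 − 10q_D − 2q_C = 0 ⇒ q_D = 3.8 − 0.2q_C.
The best-response slope dq_D/dq_C = −0.2 < 0: the reaction function is downward-sloping, so the choices are strategic substitutes.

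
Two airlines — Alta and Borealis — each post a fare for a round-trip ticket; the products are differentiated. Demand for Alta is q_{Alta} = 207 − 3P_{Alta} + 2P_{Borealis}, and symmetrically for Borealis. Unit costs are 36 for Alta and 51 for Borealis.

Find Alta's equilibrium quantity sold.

Alta's profit: π = (P_{Alta} − 36)(207 − 3P_{Alta} + 2P_{Borealis}).
∂π/∂P_{Alta} = 315 − 6P_{Alta} + 2P_{Borealis} = 0 ⇒ P_{Alta} = 52.5 + (1/3)P_{Borealis}.
Similarly P_{Borealis} = 60 + (1/3)P_{Alta}.
Plugging P_{Borealis} into Alta's best response: P_{Alta} = 52.5 + (1/3)(60 + (1/3)P_{Alta}) ⇒ (8/9)P_{Alta} = 72.5, so P_{Alta} = 81.5625.
Then P_{Borealis} = 60 + (1/3)·81.5625 = 87.1875.
q_{Alta} = 207 − 3·81.5625 + 2·87.1875 = 136.6875.

136.6875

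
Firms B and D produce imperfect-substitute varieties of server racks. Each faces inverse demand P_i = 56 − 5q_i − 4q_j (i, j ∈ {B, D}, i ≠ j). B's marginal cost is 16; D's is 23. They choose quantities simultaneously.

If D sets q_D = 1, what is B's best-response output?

Firm B's profit: π = q_B(56 − 5q_B − 4q_D) − 16q_B.
∂π/∂q_B = 40 − 10q_B − 4q_D = 0 ⇒ q_B = 4 − 0.4q_D.
At q_D = 1: q_B = 4 − 0.4·1 = 3.6.

3.6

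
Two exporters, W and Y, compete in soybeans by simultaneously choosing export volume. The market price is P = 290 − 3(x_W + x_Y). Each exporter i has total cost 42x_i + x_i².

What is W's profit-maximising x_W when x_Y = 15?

Exporter W's profit: π = x_W(290 − 3(x_W + x_Y)) − 42x_W − x_W².
∂π/∂x_W = 248 − 8x_W − 3x_Y = 0, so x_W = 31 − 0.375x_Y.
At x_Y = 15: x_W = 31 − 0.375·15 = 25.375.

25.375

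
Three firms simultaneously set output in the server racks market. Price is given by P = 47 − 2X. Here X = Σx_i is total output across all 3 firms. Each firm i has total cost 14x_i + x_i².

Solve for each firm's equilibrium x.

A representative firm's profit is π_i = x_i(47 − 2X) − 14x_i − x_i², with X = x_i + Σ_{j≠i} x_j.
First-order condition: 33 − 6x_i − 2Σ_{j≠i} x_j = 0.
Imposing symmetry (x_j = x for all j) turns Σ_{j≠i} x_j into 2x, so 33 = 10x and x = 3.3.

3.3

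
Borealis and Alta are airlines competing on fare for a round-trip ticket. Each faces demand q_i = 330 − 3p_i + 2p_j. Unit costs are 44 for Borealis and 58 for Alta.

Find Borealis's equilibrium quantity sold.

222.375

Borealis's profit: π = (p_{Borealis} − 44)(330 − 3p_{Borealis} + 2p_{Alta}).
∂π/∂p_{Borealis} = 462 − 6p_{Borealis} + 2p_{Alta} = 0 ⇒ p_{Borealis} = 77 + (1/3)p_{Alta}.
Similarly p_{Alta} = 84 + (1/3)p_{Borealis}.
Substituting the second reaction function into the first: p_{Borealis} = 77 + (1/3)(84 + (1/3)p_{Borealis}), which gives (8/9)p_{Borealis} = 105 ⇒ p_{Borealis} = 118.125.
Then p_{Alta} = 84 + (1/3)·118.125 = 123.375.
q_{Borealis} = 330 − 3·118.125 + 2·123.375 = 222.375.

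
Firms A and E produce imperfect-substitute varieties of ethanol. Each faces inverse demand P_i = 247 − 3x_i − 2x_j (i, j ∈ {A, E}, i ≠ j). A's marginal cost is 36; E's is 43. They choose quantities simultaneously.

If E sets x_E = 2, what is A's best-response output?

Firm A's profit: π = x_A(247 − 3x_A − 2x_E) − 36x_A.
∂π/∂x_A = 211 − 6x_A − 2x_E = 0 ⇒ x_A = 211/6 − (1/3)x_E.
At x_E = 2: x_A = 211/6 − (1/3)·2 = 34.5.

34.5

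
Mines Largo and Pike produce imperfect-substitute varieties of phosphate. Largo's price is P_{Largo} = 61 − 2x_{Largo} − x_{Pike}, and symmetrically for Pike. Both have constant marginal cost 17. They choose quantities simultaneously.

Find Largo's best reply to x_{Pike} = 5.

Mine Largo's profit: π = x_{Largo}(61 − 2x_{Largo} − x_{Pike}) − 17x_{Largo}.
∂π/∂x_{Largo} = 44 − 4x_{Largo} − x_{Pike} = 0 ⇒ x_{Largo} = 11 − 0.25x_{Pike}.
At x_{Pike} = 5: x_{Largo} = 11 − 0.25·5 = 9.75.

9.75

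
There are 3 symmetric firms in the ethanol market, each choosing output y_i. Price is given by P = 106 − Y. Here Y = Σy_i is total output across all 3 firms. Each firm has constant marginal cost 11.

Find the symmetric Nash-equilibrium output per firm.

A representative firm's profit is π_i = y_i(106 − Y) − 11y_i, with Y = y_i + Σ_{j≠i} y_j.
First-order condition: 95 − 2y_i − Σ_{j≠i} y_j = 0.
Imposing symmetry (y_j = y for all j) turns Σ_{j≠i} y_j into 2y, so 95 = 4y and y = 23.75.

23.75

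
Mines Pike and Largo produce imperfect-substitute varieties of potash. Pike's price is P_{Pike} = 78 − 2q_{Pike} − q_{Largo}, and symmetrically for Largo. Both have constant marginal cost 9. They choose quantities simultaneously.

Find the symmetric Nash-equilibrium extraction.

13.8

Mine Pike's profit: π = q_{Pike}(78 − 2q_{Pike} − q_{Largo}) − 9q_{Pike}.
∂π/∂q_{Pike} = 69 − 4q_{Pike} − q_{Largo} = 0 ⇒ q_{Pike} = 17.25 − 0.25q_{Largo}.
Setting q_{Pike} = q_{Largo} in the reaction function: q_{Pike} = 17.25 − 0.25q_{Pike}, so q_{Pike} = 17.25 / 1.25 = 13.8.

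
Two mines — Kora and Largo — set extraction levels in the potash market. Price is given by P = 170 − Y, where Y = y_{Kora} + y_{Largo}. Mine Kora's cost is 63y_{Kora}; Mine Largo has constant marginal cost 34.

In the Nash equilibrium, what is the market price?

Mine Kora's profit: π = y_{Kora}(170 − (y_{Kora} + y_{Largo})) − 63y_{Kora}.
∂π/∂y_{Kora} = 107 − 2y_{Kora} − y_{Largo} = 0, so y_{Kora} = 53.5 − 0.5y_{Largo}.
By the same steps for Largo: y_{Largo} = 68 − 0.5y_{Kora}.
Solving the two reaction functions simultaneously: (1 − (−0.5)(−0.5))y_{Kora} = 53.5 − 0.5·68, so 0.75y_{Kora} = 19.5 and y_{Kora} = 26.
Then y_{Largo} = 68 − 0.5·26 = 55.
Equilibrium price: P = 170 − 81 = 89.

89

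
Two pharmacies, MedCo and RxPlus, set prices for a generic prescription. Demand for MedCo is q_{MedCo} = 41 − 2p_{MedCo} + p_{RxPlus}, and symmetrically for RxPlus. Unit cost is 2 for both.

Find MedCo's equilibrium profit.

MedCo's profit: π = (p_{MedCo} − 2)(41 − 2p_{MedCo} + p_{RxPlus}).
∂π/∂p_{MedCo} = 45 − 4p_{MedCo} + p_{RxPlus} = 0 ⇒ p_{MedCo} = 11.25 + 0.25p_{RxPlus}.
By symmetry p_{RxPlus} = p_{MedCo}; substituting into the reaction function, 0.75p_{MedCo} = 11.25 and p_{MedCo} = 15.
q_{MedCo} = 41 − 2·15 + 15 = 26.
Profit = (15 − 2)·26 = 338.

338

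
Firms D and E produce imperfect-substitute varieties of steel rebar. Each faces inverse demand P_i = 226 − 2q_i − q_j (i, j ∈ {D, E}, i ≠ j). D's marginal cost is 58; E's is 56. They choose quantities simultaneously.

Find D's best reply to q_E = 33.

33.75

Firm D's profit: π = q_D(226 − 2q_D − q_E) − 58q_D.
∂π/∂q_D = 168 − 4q_D − q_E = 0 ⇒ q_D = 42 − 0.25q_E.
At q_E = 33: q_D = 42 − 0.25·33 = 33.75.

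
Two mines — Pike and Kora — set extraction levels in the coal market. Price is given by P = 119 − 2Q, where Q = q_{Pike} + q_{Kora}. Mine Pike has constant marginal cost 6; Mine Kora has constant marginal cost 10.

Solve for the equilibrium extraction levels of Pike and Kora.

Mine Pike's profit: π = q_{Pike}(119 − 2(q_{Pike} + q_{Kora})) − 6q_{Pike}.
∂π/∂q_{Pike} = 113 − 4q_{Pike} − 2q_{Kora} = 0, so q_{Pike} = 28.25 − 0.5q_{Kora}.
By the same steps for Kora: q_{Kora} = 27.25 − 0.5q_{Pike}.
Substituting the second reaction function into the first: q_{Pike} = 28.25 − 0.5(27.25 − 0.5q_{Pike}), which gives 0.75q_{Pike} = 14.625 ⇒ q_{Pike} = 19.5.
Then q_{Kora} = 27.25 − 0.5·19.5 = 17.5.

19.5, 17.5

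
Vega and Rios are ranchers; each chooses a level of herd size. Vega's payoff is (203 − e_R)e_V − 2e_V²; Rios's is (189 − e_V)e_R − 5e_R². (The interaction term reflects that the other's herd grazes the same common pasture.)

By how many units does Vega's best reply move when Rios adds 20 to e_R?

Expanding Vega's payoff: 203e_V − e_Re_V − 2e_V².
∂π/∂e_V = 203 − e_R − 4e_V = 0, so e_V = 50.75 − 0.25e_R.
The reaction-function slope is −0.25, so a 20-unit rise in e_R moves e_V by −0.25 × 20 = −5. Vega's best response falls — the actions are strategic substitutes.

-5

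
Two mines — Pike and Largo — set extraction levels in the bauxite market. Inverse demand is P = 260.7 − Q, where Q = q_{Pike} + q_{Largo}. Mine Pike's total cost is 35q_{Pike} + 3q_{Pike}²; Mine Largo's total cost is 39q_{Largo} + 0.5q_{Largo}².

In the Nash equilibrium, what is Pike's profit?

Mine Pike's profit: π = q_{Pike}(260.7 − (q_{Pike} + q_{Largo})) − 35q_{Pike} − 3q_{Pike}².
∂π/∂q_{Pike} = 225.7 − 8q_{Pike} − q_{Largo} = 0, so q_{Pike} = 28.2125 − 0.125q_{Largo}.
For Largo: ∂π/∂q_{Largo} = 221.7 − 3q_{Largo} − q_{Pike} = 0 ⇒ q_{Largo} = 73.9 − (1/3)q_{Pike}.
Plugging q_{Largo} into Pike's best response: q_{Pike} = 28.2125 − 0.125(73.9 − (1/3)q_{Pike}) ⇒ (23/24)q_{Pike} = 18.975, so q_{Pike} = 19.8.
Then q_{Largo} = 73.9 − (1/3)·19.8 = 67.3.
Price P = 260.7 − 87.1 = 173.6.
Pike's profit: (173.6 − 35)·19.8 − 3(19.8)² = 1568.16.

1568.16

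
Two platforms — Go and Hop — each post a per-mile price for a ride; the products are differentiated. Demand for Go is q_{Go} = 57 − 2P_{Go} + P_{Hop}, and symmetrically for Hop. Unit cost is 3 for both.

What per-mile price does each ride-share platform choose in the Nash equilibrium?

21

Go's profit: π = (P_{Go} − 3)(57 − 2P_{Go} + P_{Hop}).
∂π/∂P_{Go} = 63 − 4P_{Go} + P_{Hop} = 0 ⇒ P_{Go} = 15.75 + 0.25P_{Hop}.
By symmetry P_{Hop} = P_{Go}; substituting into the reaction function, 0.75P_{Go} = 15.75 and P_{Go} = 21.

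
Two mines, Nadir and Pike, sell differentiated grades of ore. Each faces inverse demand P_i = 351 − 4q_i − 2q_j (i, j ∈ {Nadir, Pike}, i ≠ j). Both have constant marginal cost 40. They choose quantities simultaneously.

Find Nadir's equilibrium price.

Mine Nadir's profit: π = q_{Nadir}(351 − 4q_{Nadir} − 2q_{Pike}) − 40q_{Nadir}.
∂π/∂q_{Nadir} = 311 − 8q_{Nadir} − 2q_{Pike} = 0 ⇒ q_{Nadir} = 38.875 − 0.25q_{Pike}.
By symmetry q_{Pike} = q_{Nadir}; substituting into the reaction function, 1.25q_{Nadir} = 38.875 and q_{Nadir} = 31.1.
P_{Nadir} = 351 − 4·31.1 − 2·31.1 = 164.4.

164.4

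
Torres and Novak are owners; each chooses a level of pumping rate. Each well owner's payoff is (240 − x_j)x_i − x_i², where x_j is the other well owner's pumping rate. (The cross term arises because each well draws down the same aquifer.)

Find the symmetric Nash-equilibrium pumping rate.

Torres's payoff is (240 − x_N)x_T − x_T².
∂π/∂x_T = 240 − x_N − 2x_T = 0, so x_T = 120 − 0.5x_N.
The game is symmetric, so in equilibrium x_N = x_T: the reaction function gives 1.5x_T = 120, hence x_T = 80.

80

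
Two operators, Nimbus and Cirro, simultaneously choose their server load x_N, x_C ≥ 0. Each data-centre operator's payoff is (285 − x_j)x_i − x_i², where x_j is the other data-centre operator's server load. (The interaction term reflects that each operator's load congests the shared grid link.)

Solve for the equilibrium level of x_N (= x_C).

Nimbus's payoff is (285 − x_C)x_N − x_N².
∂π/∂x_N = 285 − x_C − 2x_N = 0, so x_N = 142.5 − 0.5x_C.
By symmetry x_C = x_N; substituting into the reaction function, 1.5x_N = 142.5 and x_N = 95.

95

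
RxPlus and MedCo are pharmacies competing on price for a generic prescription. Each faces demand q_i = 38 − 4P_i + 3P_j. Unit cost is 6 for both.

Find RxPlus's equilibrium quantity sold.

RxPlus's profit: π = (P_{RxPlus} − 6)(38 − 4P_{RxPlus} + 3P_{MedCo}).
∂π/∂P_{RxPlus} = 62 − 8P_{RxPlus} + 3P_{MedCo} = 0 ⇒ P_{RxPlus} = 7.75 + 0.375P_{MedCo}.
By symmetry P_{MedCo} = P_{RxPlus}; substituting into the reaction function, 0.625P_{RxPlus} = 7.75 and P_{RxPlus} = 12.4.
q_{RxPlus} = 38 − 4·12.4 + 3·12.4 = 25.6.

25.6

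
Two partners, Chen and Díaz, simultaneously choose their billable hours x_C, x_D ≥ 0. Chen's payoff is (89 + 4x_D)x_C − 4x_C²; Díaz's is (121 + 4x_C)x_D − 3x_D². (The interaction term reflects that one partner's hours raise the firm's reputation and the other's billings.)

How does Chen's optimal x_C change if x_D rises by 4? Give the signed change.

Expanding Chen's payoff: 89x_C + 4x_Dx_C − 4x_C².
∂π/∂x_C = 89 + 4x_D − 8x_C = 0, so x_C = 11.125 + 0.5x_D.
The reaction-function slope is 0.5, so a 4-unit rise in x_D moves x_C by 0.5 × 4 = 2. Chen's best response rises — the actions are strategic complements.

2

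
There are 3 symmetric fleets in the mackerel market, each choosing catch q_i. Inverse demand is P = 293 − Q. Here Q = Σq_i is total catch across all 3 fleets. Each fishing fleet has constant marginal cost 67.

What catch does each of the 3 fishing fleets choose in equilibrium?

56.5

A representative fishing fleet's profit is π_i = q_i(293 − Q) − 67q_i, with Q = q_i + Σ_{j≠i} q_j.
First-order condition: 226 − 2q_i − Σ_{j≠i} q_j = 0.
In a symmetric equilibrium every fishing fleet chooses the same q, so Σ_{j≠i} q_j = 2q. The condition becomes 226 − 4q = 0, giving q = 226/4 = 56.5.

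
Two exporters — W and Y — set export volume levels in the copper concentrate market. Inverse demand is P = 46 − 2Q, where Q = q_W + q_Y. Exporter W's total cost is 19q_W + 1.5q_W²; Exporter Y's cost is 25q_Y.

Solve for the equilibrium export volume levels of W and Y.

Exporter W's profit: π = q_W(46 − 2(q_W + q_Y)) − 19q_W − 1.5q_W².
∂π/∂q_W = 27 − 7q_W − 2q_Y = 0, so q_W = 27/7 − (2/7)q_Y.
For Y: ∂π/∂q_Y = 21 − 4q_Y − 2q_W = 0 ⇒ q_Y = 5.25 − 0.5q_W.
Plugging q_Y into W's best response: q_W = 27/7 − (2/7)(5.25 − 0.5q_W) ⇒ (6/7)q_W = 33/14, so q_W = 2.75.
Then q_Y = 5.25 − 0.5·2.75 = 3.875.

2.75, 3.875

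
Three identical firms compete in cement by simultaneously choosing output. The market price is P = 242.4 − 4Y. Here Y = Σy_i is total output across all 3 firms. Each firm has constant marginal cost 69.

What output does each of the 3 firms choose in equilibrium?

10.8375

A representative firm's profit is π_i = y_i(242.4 − 4Y) − 69y_i, with Y = y_i + Σ_{j≠i} y_j.
First-order condition: 173.4 − 8y_i − 4Σ_{j≠i} y_j = 0.
Imposing symmetry (y_j = y for all j) turns Σ_{j≠i} y_j into 2y, so 173.4 = 16y and y = 10.8375.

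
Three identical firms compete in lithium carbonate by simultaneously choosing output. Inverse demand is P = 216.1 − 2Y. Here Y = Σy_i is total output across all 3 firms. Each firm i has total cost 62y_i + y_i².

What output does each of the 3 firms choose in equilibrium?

15.41

A representative firm's profit is π_i = y_i(216.1 − 2Y) − 62y_i − y_i², with Y = y_i + Σ_{j≠i} y_j.
First-order condition: 154.1 − 6y_i − 2Σ_{j≠i} y_j = 0.
With identical firms, set every y_j = y: then 154.1 − 6y − 4y = 0, i.e. y = 154.1/10 = 15.41.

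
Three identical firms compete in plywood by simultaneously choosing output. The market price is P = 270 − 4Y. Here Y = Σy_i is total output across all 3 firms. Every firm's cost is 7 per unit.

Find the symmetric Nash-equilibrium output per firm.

16.4375

A representative firm's profit is π_i = y_i(270 − 4Y) − 7y_i, with Y = y_i + Σ_{j≠i} y_j.
First-order condition: 263 − 8y_i − 4Σ_{j≠i} y_j = 0.
With identical firms, set every y_j = y: then 263 − 8y − 8y = 0, i.e. y = 263/16 = 16.4375.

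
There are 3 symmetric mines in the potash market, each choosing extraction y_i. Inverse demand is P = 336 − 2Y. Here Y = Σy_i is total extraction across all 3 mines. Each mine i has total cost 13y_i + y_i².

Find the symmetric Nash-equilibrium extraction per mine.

A representative mine's profit is π_i = y_i(336 − 2Y) − 13y_i − y_i², with Y = y_i + Σ_{j≠i} y_j.
First-order condition: 323 − 6y_i − 2Σ_{j≠i} y_j = 0.
In a symmetric equilibrium every mine chooses the same y, so Σ_{j≠i} y_j = 2y. The condition becomes 323 − 10y = 0, giving y = 323/10 = 32.3.

32.3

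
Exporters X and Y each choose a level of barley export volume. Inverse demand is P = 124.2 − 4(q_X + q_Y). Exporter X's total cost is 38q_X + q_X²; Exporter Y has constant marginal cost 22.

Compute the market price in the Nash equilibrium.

64.325

Exporter X's profit: π = q_X(124.2 − 4(q_X + q_Y)) − 38q_X − q_X².
∂π/∂q_X = 86.2 − 10q_X − 4q_Y = 0, so q_X = 8.62 − 0.4q_Y.
For Y: ∂π/∂q_Y = 102.2 − 8q_Y − 4q_X = 0 ⇒ q_Y = 12.775 − 0.5q_X.
Substituting the second reaction function into the first: q_X = 8.62 − 0.4(12.775 − 0.5q_X), which gives 0.8q_X = 3.51 ⇒ q_X = 4.3875.
Then q_Y = 12.775 − 0.5·4.3875 = 1693/160.
Equilibrium price: P = 124.2 − 4·(479/32) = 64.325.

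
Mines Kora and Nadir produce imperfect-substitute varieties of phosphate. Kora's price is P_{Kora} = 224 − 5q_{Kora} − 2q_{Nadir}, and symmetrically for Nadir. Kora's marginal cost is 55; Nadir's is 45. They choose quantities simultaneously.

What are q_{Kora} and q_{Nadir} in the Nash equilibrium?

Mine Kora's profit: π = q_{Kora}(224 − 5q_{Kora} − 2q_{Nadir}) − 55q_{Kora}.
∂π/∂q_{Kora} = 169 − 10q_{Kora} − 2q_{Nadir} = 0 ⇒ q_{Kora} = 16.9 − 0.2q_{Nadir}.
Similarly q_{Nadir} = 17.9 − 0.2q_{Kora}.
Plugging q_{Nadir} into Kora's best response: q_{Kora} = 16.9 − 0.2(17.9 − 0.2q_{Kora}) ⇒ 0.96q_{Kora} = 13.32, so q_{Kora} = 13.875.
Then q_{Nadir} = 17.9 − 0.2·13.875 = 15.125.

13.875, 15.125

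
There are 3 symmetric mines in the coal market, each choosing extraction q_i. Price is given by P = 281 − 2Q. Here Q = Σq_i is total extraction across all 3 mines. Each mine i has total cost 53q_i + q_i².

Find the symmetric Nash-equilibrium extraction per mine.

22.8

A representative mine's profit is π_i = q_i(281 − 2Q) − 53q_i − q_i², with Q = q_i + Σ_{j≠i} q_j.
First-order condition: 228 − 6q_i − 2Σ_{j≠i} q_j = 0.
Imposing symmetry (q_j = q for all j) turns Σ_{j≠i} q_j into 2q, so 228 = 10q and q = 22.8.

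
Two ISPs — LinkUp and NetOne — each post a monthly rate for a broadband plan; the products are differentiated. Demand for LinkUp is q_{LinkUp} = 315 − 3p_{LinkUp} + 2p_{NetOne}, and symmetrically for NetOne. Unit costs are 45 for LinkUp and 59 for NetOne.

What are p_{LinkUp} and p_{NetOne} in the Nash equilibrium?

LinkUp's profit: π = (p_{LinkUp} − 45)(315 − 3p_{LinkUp} + 2p_{NetOne}).
∂π/∂p_{LinkUp} = 450 − 6p_{LinkUp} + 2p_{NetOne} = 0 ⇒ p_{LinkUp} = 75 + (1/3)p_{NetOne}.
Similarly p_{NetOne} = 82 + (1/3)p_{LinkUp}.
Substituting the second reaction function into the first: p_{LinkUp} = 75 + (1/3)(82 + (1/3)p_{LinkUp}), which gives (8/9)p_{LinkUp} = 307/3 ⇒ p_{LinkUp} = 115.125.
Then p_{NetOne} = 82 + (1/3)·115.125 = 120.375.

115.125, 120.375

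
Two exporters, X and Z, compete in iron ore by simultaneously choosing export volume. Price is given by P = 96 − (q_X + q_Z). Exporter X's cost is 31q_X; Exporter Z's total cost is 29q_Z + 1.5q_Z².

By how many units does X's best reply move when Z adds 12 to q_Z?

Exporter X's profit: π = q_X(96 − (q_X + q_Z)) − 31q_X.
∂π/∂q_X = 65 − 2q_X − q_Z = 0, so q_X = 32.5 − 0.5q_Z.
The reaction-function slope is −0.5, so a 12-unit rise in q_Z moves q_X by −0.5 × 12 = −6. X's best response falls — the actions are strategic substitutes.

-6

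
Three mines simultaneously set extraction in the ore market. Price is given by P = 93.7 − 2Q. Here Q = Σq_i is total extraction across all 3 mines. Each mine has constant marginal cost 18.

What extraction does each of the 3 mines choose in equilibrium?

9.4625

A representative mine's profit is π_i = q_i(93.7 − 2Q) − 18q_i, with Q = q_i + Σ_{j≠i} q_j.
First-order condition: 75.7 − 4q_i − 2Σ_{j≠i} q_j = 0.
Imposing symmetry (q_j = q for all j) turns Σ_{j≠i} q_j into 2q, so 75.7 = 8q and q = 9.4625.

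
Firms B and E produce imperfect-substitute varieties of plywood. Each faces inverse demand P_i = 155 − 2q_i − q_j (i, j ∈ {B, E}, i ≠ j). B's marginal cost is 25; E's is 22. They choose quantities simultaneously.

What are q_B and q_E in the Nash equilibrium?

25.8, 26.8

Firm B's profit: π = q_B(155 − 2q_B − q_E) − 25q_B.
∂π/∂q_B = 130 − 4q_B − q_E = 0 ⇒ q_B = 32.5 − 0.25q_E.
Similarly q_E = 33.25 − 0.25q_B.
Plugging q_E into B's best response: q_B = 32.5 − 0.25(33.25 − 0.25q_B) ⇒ 0.9375q_B = 24.1875, so q_B = 25.8.
Then q_E = 33.25 − 0.25·25.8 = 26.8.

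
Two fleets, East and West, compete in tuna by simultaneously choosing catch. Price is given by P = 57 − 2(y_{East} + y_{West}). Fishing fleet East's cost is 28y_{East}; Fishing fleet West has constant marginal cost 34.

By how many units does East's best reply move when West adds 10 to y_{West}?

Fishing fleet East's profit: π = y_{East}(57 − 2(y_{East} + y_{West})) − 28y_{East}.
∂π/∂y_{East} = 29 − 4y_{East} − 2y_{West} = 0, so y_{East} = 7.25 − 0.5y_{West}.
The reaction-function slope is −0.5, so a 10-unit rise in y_{West} moves y_{East} by −0.5 × 10 = −5. East's best response falls — the actions are strategic substitutes.

-5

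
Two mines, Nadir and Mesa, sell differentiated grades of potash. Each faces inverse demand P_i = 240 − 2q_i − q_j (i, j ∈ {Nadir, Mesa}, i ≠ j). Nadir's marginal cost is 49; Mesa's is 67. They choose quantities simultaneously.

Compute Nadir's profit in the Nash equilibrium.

Mine Nadir's profit: π = q_{Nadir}(240 − 2q_{Nadir} − q_{Mesa}) − 49q_{Nadir}.
∂π/∂q_{Nadir} = 191 − 4q_{Nadir} − q_{Mesa} = 0 ⇒ q_{Nadir} = 47.75 − 0.25q_{Mesa}.
Similarly q_{Mesa} = 43.25 − 0.25q_{Nadir}.
Solving the two reaction functions simultaneously: (1 − (−0.25)(−0.25))q_{Nadir} = 47.75 − 0.25·43.25, so 0.9375q_{Nadir} = 36.9375 and q_{Nadir} = 39.4.
Then q_{Mesa} = 43.25 − 0.25·39.4 = 33.4.
P_{Nadir} = 240 − 2·39.4 − 33.4 = 127.8.
Profit = (127.8 − 49)·39.4 = 3104.72.

3104.72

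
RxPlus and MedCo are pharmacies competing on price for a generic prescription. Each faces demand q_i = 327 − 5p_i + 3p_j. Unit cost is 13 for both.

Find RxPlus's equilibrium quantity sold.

RxPlus's profit: π = (p_{RxPlus} − 13)(327 − 5p_{RxPlus} + 3p_{MedCo}).
∂π/∂p_{RxPlus} = 392 − 10p_{RxPlus} + 3p_{MedCo} = 0 ⇒ p_{RxPlus} = 39.2 + 0.3p_{MedCo}.
By symmetry p_{MedCo} = p_{RxPlus}; substituting into the reaction function, 0.7p_{RxPlus} = 39.2 and p_{RxPlus} = 56.
q_{RxPlus} = 327 − 5·56 + 3·56 = 215.

215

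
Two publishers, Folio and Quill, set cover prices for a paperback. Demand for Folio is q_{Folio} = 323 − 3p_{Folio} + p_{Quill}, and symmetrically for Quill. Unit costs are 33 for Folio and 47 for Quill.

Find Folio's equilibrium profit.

Folio's profit: π = (p_{Folio} − 33)(323 − 3p_{Folio} + p_{Quill}).
∂π/∂p_{Folio} = 422 − 6p_{Folio} + p_{Quill} = 0 ⇒ p_{Folio} = 211/3 + (1/6)p_{Quill}.
Similarly p_{Quill} = 232/3 + (1/6)p_{Folio}.
Substituting the second reaction function into the first: p_{Folio} = 211/3 + (1/6)(232/3 + (1/6)p_{Folio}), which gives (35/36)p_{Folio} = 749/9 ⇒ p_{Folio} = 85.6.
Then p_{Quill} = 232/3 + (1/6)·85.6 = 91.6.
q_{Folio} = 323 − 3·85.6 + 91.6 = 157.8.
Profit = (85.6 − 33)·157.8 = 8300.28.

8300.28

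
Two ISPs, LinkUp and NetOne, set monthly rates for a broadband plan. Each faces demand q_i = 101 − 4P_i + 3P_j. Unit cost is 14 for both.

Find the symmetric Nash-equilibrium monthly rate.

31.4

LinkUp's profit: π = (P_{LinkUp} − 14)(101 − 4P_{LinkUp} + 3P_{NetOne}).
∂π/∂P_{LinkUp} = 157 − 8P_{LinkUp} + 3P_{NetOne} = 0 ⇒ P_{LinkUp} = 19.625 + 0.375P_{NetOne}.
The game is symmetric, so in equilibrium P_{NetOne} = P_{LinkUp}: the reaction function gives 0.625P_{LinkUp} = 19.625, hence P_{LinkUp} = 31.4.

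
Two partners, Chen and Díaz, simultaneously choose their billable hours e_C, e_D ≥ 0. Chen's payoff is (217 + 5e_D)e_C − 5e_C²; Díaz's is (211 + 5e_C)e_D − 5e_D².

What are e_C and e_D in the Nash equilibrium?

43, 42.6

Expanding Chen's payoff: 217e_C + 5e_De_C − 5e_C².
∂π/∂e_C = 217 + 5e_D − 10e_C = 0, so e_C = 21.7 + 0.5e_D.
Likewise for Díaz: e_D = 21.1 + 0.5e_C.
Solving the two reaction functions simultaneously: (1 − (0.5)(0.5))e_C = 21.7 + 0.5·21.1, so 0.75e_C = 32.25 and e_C = 43.
Then e_D = 21.1 + 0.5·43 = 42.6.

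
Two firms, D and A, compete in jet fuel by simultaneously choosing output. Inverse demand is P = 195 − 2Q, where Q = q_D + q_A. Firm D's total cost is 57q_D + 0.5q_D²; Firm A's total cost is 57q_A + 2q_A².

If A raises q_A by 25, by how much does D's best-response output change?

Firm D's profit: π = q_D(195 − 2(q_D + q_A)) − 57q_D − 0.5q_D².
∂π/∂q_D = 138 − 5q_D − 2q_A = 0, so q_D = 27.6 − 0.4q_A.
The reaction-function slope is −0.4, so a 25-unit rise in q_A moves q_D by −0.4 × 25 = −10. D's best response falls — the actions are strategic substitutes.

-10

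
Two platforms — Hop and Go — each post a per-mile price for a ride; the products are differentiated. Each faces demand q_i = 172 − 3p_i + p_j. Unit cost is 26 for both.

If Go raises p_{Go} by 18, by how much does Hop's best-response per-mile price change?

3

Hop's profit: π = (p_{Hop} − 26)(172 − 3p_{Hop} + p_{Go}).
∂π/∂p_{Hop} = 250 − 6p_{Hop} + p_{Go} = 0 ⇒ p_{Hop} = 125/3 + (1/6)p_{Go}.
The reaction-function slope is 1/6, so an 18-unit rise in p_{Go} moves p_{Hop} by 1/6 × 18 = 3. Hop's best response rises — the actions are strategic complements.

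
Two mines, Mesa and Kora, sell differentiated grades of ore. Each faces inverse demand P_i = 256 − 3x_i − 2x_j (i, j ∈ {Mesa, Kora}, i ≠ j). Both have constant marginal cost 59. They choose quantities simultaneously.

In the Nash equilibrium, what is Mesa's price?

132.875

Mine Mesa's profit: π = x_{Mesa}(256 − 3x_{Mesa} − 2x_{Kora}) − 59x_{Mesa}.
∂π/∂x_{Mesa} = 197 − 6x_{Mesa} − 2x_{Kora} = 0 ⇒ x_{Mesa} = 197/6 − (1/3)x_{Kora}.
The game is symmetric, so in equilibrium x_{Kora} = x_{Mesa}: the reaction function gives (4/3)x_{Mesa} = 197/6, hence x_{Mesa} = 24.625.
P_{Mesa} = 256 − 3·24.625 − 2·24.625 = 132.875.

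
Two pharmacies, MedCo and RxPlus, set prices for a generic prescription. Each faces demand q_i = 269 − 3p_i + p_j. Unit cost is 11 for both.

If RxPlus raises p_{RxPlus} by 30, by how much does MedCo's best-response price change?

MedCo's profit: π = (p_{MedCo} − 11)(269 − 3p_{MedCo} + p_{RxPlus}).
∂π/∂p_{MedCo} = 302 − 6p_{MedCo} + p_{RxPlus} = 0 ⇒ p_{MedCo} = 151/3 + (1/6)p_{RxPlus}.
The reaction-function slope is 1/6, so a 30-unit rise in p_{RxPlus} moves p_{MedCo} by 1/6 × 30 = 5. MedCo's best response rises — the actions are strategic complements.

5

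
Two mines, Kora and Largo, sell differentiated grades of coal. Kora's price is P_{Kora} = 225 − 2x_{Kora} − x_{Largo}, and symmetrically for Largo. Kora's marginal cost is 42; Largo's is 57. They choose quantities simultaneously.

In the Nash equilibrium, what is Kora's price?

Mine Kora's profit: π = x_{Kora}(225 − 2x_{Kora} − x_{Largo}) − 42x_{Kora}.
∂π/∂x_{Kora} = 183 − 4x_{Kora} − x_{Largo} = 0 ⇒ x_{Kora} = 45.75 − 0.25x_{Largo}.
Similarly x_{Largo} = 42 − 0.25x_{Kora}.
Plugging x_{Largo} into Kora's best response: x_{Kora} = 45.75 − 0.25(42 − 0.25x_{Kora}) ⇒ 0.9375x_{Kora} = 35.25, so x_{Kora} = 37.6.
Then x_{Largo} = 42 − 0.25·37.6 = 32.6.
P_{Kora} = 225 − 2·37.6 − 32.6 = 117.2.

117.2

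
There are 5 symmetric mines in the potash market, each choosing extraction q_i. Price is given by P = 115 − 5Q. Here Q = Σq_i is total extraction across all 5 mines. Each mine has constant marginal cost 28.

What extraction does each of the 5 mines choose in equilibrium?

2.9

A representative mine's profit is π_i = q_i(115 − 5Q) − 28q_i, with Q = q_i + Σ_{j≠i} q_j.
First-order condition: 87 − 10q_i − 5Σ_{j≠i} q_j = 0.
With identical mines, set every q_j = q: then 87 − 10q − 20q = 0, i.e. q = 87/30 = 2.9.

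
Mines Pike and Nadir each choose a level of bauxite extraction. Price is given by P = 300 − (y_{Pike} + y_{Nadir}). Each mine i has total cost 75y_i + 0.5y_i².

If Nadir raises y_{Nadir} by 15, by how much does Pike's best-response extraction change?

Mine Pike's profit: π = y_{Pike}(300 − (y_{Pike} + y_{Nadir})) − 75y_{Pike} − 0.5y_{Pike}².
∂π/∂y_{Pike} = 225 − 3y_{Pike} − y_{Nadir} = 0, so y_{Pike} = 75 − (1/3)y_{Nadir}.
The reaction-function slope is −1/3, so a 15-unit rise in y_{Nadir} moves y_{Pike} by −1/3 × 15 = −5. Pike's best response falls — the actions are strategic substitutes.

-5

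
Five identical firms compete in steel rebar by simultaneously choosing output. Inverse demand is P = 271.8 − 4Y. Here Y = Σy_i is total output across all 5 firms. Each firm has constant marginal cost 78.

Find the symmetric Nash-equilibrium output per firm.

A representative firm's profit is π_i = y_i(271.8 − 4Y) − 78y_i, with Y = y_i + Σ_{j≠i} y_j.
First-order condition: 193.8 − 8y_i − 4Σ_{j≠i} y_j = 0.
In a symmetric equilibrium every firm chooses the same y, so Σ_{j≠i} y_j = 4y. The condition becomes 193.8 − 24y = 0, giving y = 193.8/24 = 8.075.

8.075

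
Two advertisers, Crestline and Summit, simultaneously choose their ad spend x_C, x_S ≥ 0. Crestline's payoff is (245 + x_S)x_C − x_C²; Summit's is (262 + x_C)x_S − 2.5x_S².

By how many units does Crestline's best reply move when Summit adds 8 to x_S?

Expanding Crestline's payoff: 245x_C + x_Sx_C − x_C².
∂π/∂x_C = 245 + x_S − 2x_C = 0, so x_C = 122.5 + 0.5x_S.
The reaction-function slope is 0.5, so an 8-unit rise in x_S moves x_C by 0.5 × 8 = 4. Crestline's best response rises — the actions are strategic complements.

4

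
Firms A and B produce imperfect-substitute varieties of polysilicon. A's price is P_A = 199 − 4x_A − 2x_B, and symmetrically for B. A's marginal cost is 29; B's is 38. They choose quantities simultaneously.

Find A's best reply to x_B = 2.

20.75

Firm A's profit: π = x_A(199 − 4x_A − 2x_B) − 29x_A.
∂π/∂x_A = 170 − 8x_A − 2x_B = 0 ⇒ x_A = 21.25 − 0.25x_B.
At x_B = 2: x_A = 21.25 − 0.25·2 = 20.75.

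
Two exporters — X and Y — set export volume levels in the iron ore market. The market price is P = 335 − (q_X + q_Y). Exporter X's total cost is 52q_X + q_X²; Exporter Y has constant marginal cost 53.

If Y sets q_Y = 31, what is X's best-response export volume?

63

Exporter X's profit: π = q_X(335 − (q_X + q_Y)) − 52q_X − q_X².
∂π/∂q_X = 283 − 4q_X − q_Y = 0, so q_X = 70.75 − 0.25q_Y.
At q_Y = 31: q_X = 70.75 − 0.25·31 = 63.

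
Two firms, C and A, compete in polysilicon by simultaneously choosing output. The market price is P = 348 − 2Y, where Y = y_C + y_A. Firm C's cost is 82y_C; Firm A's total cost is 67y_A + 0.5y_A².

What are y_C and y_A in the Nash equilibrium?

48, 37

Firm C's profit: π = y_C(348 − 2(y_C + y_A)) − 82y_C.
∂π/∂y_C = 266 − 4y_C − 2y_A = 0, so y_C = 66.5 − 0.5y_A.
For A: ∂π/∂y_A = 281 − 5y_A − 2y_C = 0 ⇒ y_A = 56.2 − 0.4y_C.
Plugging y_A into C's best response: y_C = 66.5 − 0.5(56.2 − 0.4y_C) ⇒ 0.8y_C = 38.4, so y_C = 48.
Then y_A = 56.2 − 0.4·48 = 37.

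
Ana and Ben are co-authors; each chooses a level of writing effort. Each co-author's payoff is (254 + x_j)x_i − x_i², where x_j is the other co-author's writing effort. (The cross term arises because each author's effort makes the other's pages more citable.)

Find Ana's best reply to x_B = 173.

Ana's payoff is (254 + x_B)x_A − x_A².
∂π/∂x_A = 254 + x_B − 2x_A = 0, so x_A = 127 + 0.5x_B.
At x_B = 173: x_A = 127 + 0.5·173 = 213.5.

213.5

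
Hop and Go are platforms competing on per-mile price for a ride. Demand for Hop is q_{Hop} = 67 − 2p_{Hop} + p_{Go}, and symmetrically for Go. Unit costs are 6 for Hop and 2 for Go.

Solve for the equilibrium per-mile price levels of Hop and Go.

25.8, 24.2

Hop's profit: π = (p_{Hop} − 6)(67 − 2p_{Hop} + p_{Go}).
∂π/∂p_{Hop} = 79 − 4p_{Hop} + p_{Go} = 0 ⇒ p_{Hop} = 19.75 + 0.25p_{Go}.
Similarly p_{Go} = 17.75 + 0.25p_{Hop}.
Substituting the second reaction function into the first: p_{Hop} = 19.75 + 0.25(17.75 + 0.25p_{Hop}), which gives 0.9375p_{Hop} = 24.1875 ⇒ p_{Hop} = 25.8.
Then p_{Go} = 17.75 + 0.25·25.8 = 24.2.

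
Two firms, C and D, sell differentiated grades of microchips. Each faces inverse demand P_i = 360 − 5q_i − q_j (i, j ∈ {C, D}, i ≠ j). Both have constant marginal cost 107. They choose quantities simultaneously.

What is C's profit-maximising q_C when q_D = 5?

24.8

Firm C's profit: π = q_C(360 − 5q_C − q_D) − 107q_C.
∂π/∂q_C = 253 − 10q_C − q_D = 0 ⇒ q_C = 25.3 − 0.1q_D.
At q_D = 5: q_C = 25.3 − 0.1·5 = 24.8.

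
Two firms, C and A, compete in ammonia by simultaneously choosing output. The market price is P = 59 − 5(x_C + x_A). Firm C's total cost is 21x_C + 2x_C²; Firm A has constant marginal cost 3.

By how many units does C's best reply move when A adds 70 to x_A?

-25

Firm C's profit: π = x_C(59 − 5(x_C + x_A)) − 21x_C − 2x_C².
∂π/∂x_C = 38 − 14x_C − 5x_A = 0, so x_C = 19/7 − (5/14)x_A.
The reaction-function slope is −5/14, so a 70-unit rise in x_A moves x_C by −5/14 × 70 = −25. C's best response falls — the actions are strategic substitutes.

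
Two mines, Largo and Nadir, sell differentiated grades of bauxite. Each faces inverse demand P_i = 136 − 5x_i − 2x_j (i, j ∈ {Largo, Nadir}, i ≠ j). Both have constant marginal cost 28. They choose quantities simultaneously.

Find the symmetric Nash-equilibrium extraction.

9

Mine Largo's profit: π = x_{Largo}(136 − 5x_{Largo} − 2x_{Nadir}) − 28x_{Largo}.
∂π/∂x_{Largo} = 108 − 10x_{Largo} − 2x_{Nadir} = 0 ⇒ x_{Largo} = 10.8 − 0.2x_{Nadir}.
The game is symmetric, so in equilibrium x_{Nadir} = x_{Largo}: the reaction function gives 1.2x_{Largo} = 10.8, hence x_{Largo} = 9.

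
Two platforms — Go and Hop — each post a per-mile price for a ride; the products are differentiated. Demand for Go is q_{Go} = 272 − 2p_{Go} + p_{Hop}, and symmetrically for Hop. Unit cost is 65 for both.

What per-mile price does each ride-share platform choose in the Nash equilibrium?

Go's profit: π = (p_{Go} − 65)(272 − 2p_{Go} + p_{Hop}).
∂π/∂p_{Go} = 402 − 4p_{Go} + p_{Hop} = 0 ⇒ p_{Go} = 100.5 + 0.25p_{Hop}.
By symmetry p_{Hop} = p_{Go}; substituting into the reaction function, 0.75p_{Go} = 100.5 and p_{Go} = 134.

134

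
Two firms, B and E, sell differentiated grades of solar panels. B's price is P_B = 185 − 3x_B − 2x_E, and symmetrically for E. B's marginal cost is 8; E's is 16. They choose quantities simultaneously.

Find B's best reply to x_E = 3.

28.5

Firm B's profit: π = x_B(185 − 3x_B − 2x_E) − 8x_B.
∂π/∂x_B = 177 − 6x_B − 2x_E = 0 ⇒ x_B = 29.5 − (1/3)x_E.
At x_E = 3: x_B = 29.5 − (1/3)·3 = 28.5.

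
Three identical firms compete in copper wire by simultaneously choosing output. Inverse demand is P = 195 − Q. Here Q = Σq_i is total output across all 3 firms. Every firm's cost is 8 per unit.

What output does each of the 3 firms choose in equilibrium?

A representative firm's profit is π_i = q_i(195 − Q) − 8q_i, with Q = q_i + Σ_{j≠i} q_j.
First-order condition: 187 − 2q_i − Σ_{j≠i} q_j = 0.
In a symmetric equilibrium every firm chooses the same q, so Σ_{j≠i} q_j = 2q. The condition becomes 187 − 4q = 0, giving q = 187/4 = 46.75.

46.75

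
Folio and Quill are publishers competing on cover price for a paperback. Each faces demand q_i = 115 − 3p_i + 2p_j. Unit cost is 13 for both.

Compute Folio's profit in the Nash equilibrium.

1950.75

Folio's profit: π = (p_{Folio} − 13)(115 − 3p_{Folio} + 2p_{Quill}).
∂π/∂p_{Folio} = 154 − 6p_{Folio} + 2p_{Quill} = 0 ⇒ p_{Folio} = 77/3 + (1/3)p_{Quill}.
The game is symmetric, so in equilibrium p_{Quill} = p_{Folio}: the reaction function gives (2/3)p_{Folio} = 77/3, hence p_{Folio} = 38.5.
q_{Folio} = 115 − 3·38.5 + 2·38.5 = 76.5.
Profit = (38.5 − 13)·76.5 = 1950.75.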